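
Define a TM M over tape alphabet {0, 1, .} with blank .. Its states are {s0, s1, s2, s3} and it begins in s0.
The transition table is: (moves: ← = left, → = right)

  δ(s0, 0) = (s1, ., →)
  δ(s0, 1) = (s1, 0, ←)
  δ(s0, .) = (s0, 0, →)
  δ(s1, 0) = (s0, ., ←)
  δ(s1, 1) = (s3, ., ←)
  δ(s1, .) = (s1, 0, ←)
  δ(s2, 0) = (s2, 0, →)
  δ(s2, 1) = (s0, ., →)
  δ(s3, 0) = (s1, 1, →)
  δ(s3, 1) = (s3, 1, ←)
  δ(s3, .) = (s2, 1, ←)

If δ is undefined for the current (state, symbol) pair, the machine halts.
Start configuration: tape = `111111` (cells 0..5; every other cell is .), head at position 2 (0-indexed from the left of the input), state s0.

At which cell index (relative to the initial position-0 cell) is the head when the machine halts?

-2

state=s0 head=2 tape=..11[1]111   (s0,1)→(s1,0,←)
state=s1 head=1 tape=..1[1]0111   (s1,1)→(s3,.,←)
state=s3 head=0 tape=..[1].0111   (s3,1)→(s3,1,←)
state=s3 head=-1 tape=.[.]1.0111   (s3,.)→(s2,1,←)
state=s2 head=-2 tape=[.]11.0111
At halt the head is at cell -2.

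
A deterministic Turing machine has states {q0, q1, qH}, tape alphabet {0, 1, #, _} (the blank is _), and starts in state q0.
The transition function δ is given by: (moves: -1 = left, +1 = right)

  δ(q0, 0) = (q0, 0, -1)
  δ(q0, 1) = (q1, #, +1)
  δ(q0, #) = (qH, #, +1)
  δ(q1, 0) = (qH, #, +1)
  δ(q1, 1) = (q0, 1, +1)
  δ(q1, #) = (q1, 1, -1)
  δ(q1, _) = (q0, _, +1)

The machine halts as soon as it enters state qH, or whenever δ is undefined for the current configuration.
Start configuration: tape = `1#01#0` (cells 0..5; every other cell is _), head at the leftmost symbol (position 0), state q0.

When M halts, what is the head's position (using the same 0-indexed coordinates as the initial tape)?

3

q0 | _[1]#01#0   read 1 → write #, move +1, go to q1
q1 | _#[#]01#0   read # → write 1, move -1, go to q1
q1 | _[#]101#0   read # → write 1, move -1, go to q1
q1 | [_]1101#0   read _ → write _, move +1, go to q0
q0 | _[1]101#0   read 1 → write #, move +1, go to q1
q1 | _#[1]01#0   read 1 → write 1, move +1, go to q0
q0 | _#1[0]1#0   read 0 → write 0, move -1, go to q0
q0 | _#[1]01#0   read 1 → write #, move +1, go to q1
q1 | _##[0]1#0   read 0 → write #, move +1, go to qH
qH | _###[1]#0
At halt the head is at cell 3.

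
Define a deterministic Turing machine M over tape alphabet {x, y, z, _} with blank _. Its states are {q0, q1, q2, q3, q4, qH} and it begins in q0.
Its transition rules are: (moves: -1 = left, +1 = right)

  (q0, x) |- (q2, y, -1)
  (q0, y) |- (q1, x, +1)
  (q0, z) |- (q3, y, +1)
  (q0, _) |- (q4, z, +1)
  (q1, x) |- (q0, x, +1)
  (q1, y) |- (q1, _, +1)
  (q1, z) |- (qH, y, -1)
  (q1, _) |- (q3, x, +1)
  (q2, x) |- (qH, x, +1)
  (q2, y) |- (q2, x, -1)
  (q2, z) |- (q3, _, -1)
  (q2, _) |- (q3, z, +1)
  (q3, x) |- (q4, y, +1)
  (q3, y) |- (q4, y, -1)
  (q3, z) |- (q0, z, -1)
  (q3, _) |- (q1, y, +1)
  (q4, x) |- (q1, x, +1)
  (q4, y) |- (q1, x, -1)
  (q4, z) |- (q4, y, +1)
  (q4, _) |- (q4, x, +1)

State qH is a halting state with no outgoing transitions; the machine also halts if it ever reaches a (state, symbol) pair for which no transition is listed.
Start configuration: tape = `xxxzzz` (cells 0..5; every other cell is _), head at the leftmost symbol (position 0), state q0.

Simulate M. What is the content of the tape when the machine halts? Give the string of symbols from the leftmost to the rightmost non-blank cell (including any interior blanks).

q0 | _[x]xxzzz   read x → write y, move -1, go to q2
q2 | [_]yxxzzz   read _ → write z, move +1, go to q3
q3 | z[y]xxzzz   read y → write y, move -1, go to q4
q4 | [z]yxxzzz   read z → write y, move +1, go to q4
q4 | y[y]xxzzz   read y → write x, move -1, go to q1
q1 | [y]xxxzzz   read y → write _, move +1, go to q1
q1 | _[x]xxzzz   read x → write x, move +1, go to q0
q0 | _x[x]xzzz   read x → write y, move -1, go to q2
q2 | _[x]yxzzz   read x → write x, move +1, go to qH
qH | _x[y]xzzz
The non-blank tape span at halt is xyxzzz.

xyxzzz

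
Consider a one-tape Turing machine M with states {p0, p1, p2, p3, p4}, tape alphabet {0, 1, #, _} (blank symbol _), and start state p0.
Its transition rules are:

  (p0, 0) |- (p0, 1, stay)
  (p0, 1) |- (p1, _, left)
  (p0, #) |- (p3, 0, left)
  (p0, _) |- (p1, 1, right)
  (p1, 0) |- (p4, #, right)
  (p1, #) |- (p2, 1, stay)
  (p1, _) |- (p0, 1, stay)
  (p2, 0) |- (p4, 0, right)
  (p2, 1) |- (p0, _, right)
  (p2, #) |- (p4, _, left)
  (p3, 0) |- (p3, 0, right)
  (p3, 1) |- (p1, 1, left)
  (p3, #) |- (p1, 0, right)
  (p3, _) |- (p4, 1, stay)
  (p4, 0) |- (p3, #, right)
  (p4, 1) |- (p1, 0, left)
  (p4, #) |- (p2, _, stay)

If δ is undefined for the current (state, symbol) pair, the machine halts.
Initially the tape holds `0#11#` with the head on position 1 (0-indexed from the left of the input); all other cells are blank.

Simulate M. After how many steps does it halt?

13

state=p0 head=1 tape=0[#]11#   (p0,#)→(p3,0,left)
state=p3 head=0 tape=[0]011#   (p3,0)→(p3,0,right)
state=p3 head=1 tape=0[0]11#   (p3,0)→(p3,0,right)
state=p3 head=2 tape=00[1]1#   (p3,1)→(p1,1,left)
state=p1 head=1 tape=0[0]11#   (p1,0)→(p4,#,right)
state=p4 head=2 tape=0#[1]1#   (p4,1)→(p1,0,left)
state=p1 head=1 tape=0[#]01#   (p1,#)→(p2,1,stay)
state=p2 head=1 tape=0[1]01#   (p2,1)→(p0,_,right)
state=p0 head=2 tape=0_[0]1#   (p0,0)→(p0,1,stay)
state=p0 head=2 tape=0_[1]1#   (p0,1)→(p1,_,left)
state=p1 head=1 tape=0[_]_1#   (p1,_)→(p0,1,stay)
state=p0 head=1 tape=0[1]_1#   (p0,1)→(p1,_,left)
state=p1 head=0 tape=[0]__1#   (p1,0)→(p4,#,right)
state=p4 head=1 tape=#[_]_1#
M halts after 13 transitions.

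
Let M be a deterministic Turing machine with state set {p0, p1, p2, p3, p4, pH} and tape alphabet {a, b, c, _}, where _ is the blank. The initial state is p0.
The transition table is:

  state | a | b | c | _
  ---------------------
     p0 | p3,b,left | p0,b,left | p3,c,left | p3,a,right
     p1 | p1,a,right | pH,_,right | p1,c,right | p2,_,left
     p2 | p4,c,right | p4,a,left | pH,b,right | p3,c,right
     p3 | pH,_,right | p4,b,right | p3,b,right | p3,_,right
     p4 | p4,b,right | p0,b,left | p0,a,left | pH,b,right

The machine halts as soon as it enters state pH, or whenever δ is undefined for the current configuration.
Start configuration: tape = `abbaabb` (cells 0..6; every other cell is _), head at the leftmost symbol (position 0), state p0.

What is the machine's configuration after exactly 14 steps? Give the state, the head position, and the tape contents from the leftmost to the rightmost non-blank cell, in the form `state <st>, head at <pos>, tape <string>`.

state p0, head at -2, tape bbbbaabb

state=p0 head=0 tape=__[a]bbaabb   (p0,a)→(p3,b,left)
state=p3 head=-1 tape=_[_]bbbaabb   (p3,_)→(p3,_,right)
state=p3 head=0 tape=__[b]bbaabb   (p3,b)→(p4,b,right)
state=p4 head=1 tape=__b[b]baabb   (p4,b)→(p0,b,left)
state=p0 head=0 tape=__[b]bbaabb   (p0,b)→(p0,b,left)
state=p0 head=-1 tape=_[_]bbbaabb   (p0,_)→(p3,a,right)
state=p3 head=0 tape=_a[b]bbaabb   (p3,b)→(p4,b,right)
state=p4 head=1 tape=_ab[b]baabb   (p4,b)→(p0,b,left)
state=p0 head=0 tape=_a[b]bbaabb   (p0,b)→(p0,b,left)
state=p0 head=-1 tape=_[a]bbbaabb   (p0,a)→(p3,b,left)
state=p3 head=-2 tape=[_]bbbbaabb   (p3,_)→(p3,_,right)
state=p3 head=-1 tape=_[b]bbbaabb   (p3,b)→(p4,b,right)
state=p4 head=0 tape=_b[b]bbaabb   (p4,b)→(p0,b,left)
state=p0 head=-1 tape=_[b]bbbaabb   (p0,b)→(p0,b,left)
state=p0 head=-2 tape=[_]bbbbaabb
After 14 steps: state p0, head at -2, tape bbbbaabb.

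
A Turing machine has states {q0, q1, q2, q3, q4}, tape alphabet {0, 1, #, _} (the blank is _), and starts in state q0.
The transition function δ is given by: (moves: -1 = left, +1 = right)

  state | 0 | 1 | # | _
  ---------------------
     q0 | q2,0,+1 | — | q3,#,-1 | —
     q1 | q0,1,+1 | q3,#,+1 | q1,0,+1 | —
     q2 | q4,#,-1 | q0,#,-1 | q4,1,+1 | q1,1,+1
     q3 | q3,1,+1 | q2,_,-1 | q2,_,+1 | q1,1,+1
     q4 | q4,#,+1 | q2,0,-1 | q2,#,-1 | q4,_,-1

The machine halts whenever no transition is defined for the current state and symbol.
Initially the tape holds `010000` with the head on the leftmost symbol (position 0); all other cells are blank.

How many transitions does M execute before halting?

18

q0 | [0]10000_   read 0 → write 0, move +1, go to q2
q2 | 0[1]0000_   read 1 → write #, move -1, go to q0
q0 | [0]#0000_   read 0 → write 0, move +1, go to q2
q2 | 0[#]0000_   read # → write 1, move +1, go to q4
q4 | 01[0]000_   read 0 → write #, move +1, go to q4
q4 | 01#[0]00_   read 0 → write #, move +1, go to q4
q4 | 01##[0]0_   read 0 → write #, move +1, go to q4
q4 | 01###[0]_   read 0 → write #, move +1, go to q4
q4 | 01####[_]   read _ → write _, move -1, go to q4
q4 | 01###[#]_   read # → write #, move -1, go to q2
q2 | 01##[#]#_   read # → write 1, move +1, go to q4
q4 | 01##1[#]_   read # → write #, move -1, go to q2
q2 | 01##[1]#_   read 1 → write #, move -1, go to q0
q0 | 01#[#]##_   read # → write #, move -1, go to q3
q3 | 01[#]###_   read # → write _, move +1, go to q2
q2 | 01_[#]##_   read # → write 1, move +1, go to q4
q4 | 01_1[#]#_   read # → write #, move -1, go to q2
q2 | 01_[1]##_   read 1 → write #, move -1, go to q0
q0 | 01[_]###_
M halts after 18 transitions.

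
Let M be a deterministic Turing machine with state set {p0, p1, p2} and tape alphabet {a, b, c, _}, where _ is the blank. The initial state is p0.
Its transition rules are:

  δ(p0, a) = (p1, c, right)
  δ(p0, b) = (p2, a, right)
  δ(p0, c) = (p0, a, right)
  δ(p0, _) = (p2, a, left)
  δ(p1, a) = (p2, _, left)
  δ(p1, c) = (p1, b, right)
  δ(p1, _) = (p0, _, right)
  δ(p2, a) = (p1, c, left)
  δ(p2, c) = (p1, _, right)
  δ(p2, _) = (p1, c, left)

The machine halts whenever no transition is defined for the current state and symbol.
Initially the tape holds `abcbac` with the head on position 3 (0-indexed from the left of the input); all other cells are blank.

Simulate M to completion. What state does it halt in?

state=p0 head=3 tape=abc[b]ac_   (p0,b)→(p2,a,right)
state=p2 head=4 tape=abca[a]c_   (p2,a)→(p1,c,left)
state=p1 head=3 tape=abc[a]cc_   (p1,a)→(p2,_,left)
state=p2 head=2 tape=ab[c]_cc_   (p2,c)→(p1,_,right)
state=p1 head=3 tape=ab_[_]cc_   (p1,_)→(p0,_,right)
state=p0 head=4 tape=ab__[c]c_   (p0,c)→(p0,a,right)
state=p0 head=5 tape=ab__a[c]_   (p0,c)→(p0,a,right)
state=p0 head=6 tape=ab__aa[_]   (p0,_)→(p2,a,left)
state=p2 head=5 tape=ab__a[a]a   (p2,a)→(p1,c,left)
state=p1 head=4 tape=ab__[a]ca   (p1,a)→(p2,_,left)
state=p2 head=3 tape=ab_[_]_ca   (p2,_)→(p1,c,left)
state=p1 head=2 tape=ab[_]c_ca   (p1,_)→(p0,_,right)
state=p0 head=3 tape=ab_[c]_ca   (p0,c)→(p0,a,right)
state=p0 head=4 tape=ab_a[_]ca   (p0,_)→(p2,a,left)
state=p2 head=3 tape=ab_[a]aca   (p2,a)→(p1,c,left)
state=p1 head=2 tape=ab[_]caca   (p1,_)→(p0,_,right)
state=p0 head=3 tape=ab_[c]aca   (p0,c)→(p0,a,right)
state=p0 head=4 tape=ab_a[a]ca   (p0,a)→(p1,c,right)
state=p1 head=5 tape=ab_ac[c]a   (p1,c)→(p1,b,right)
state=p1 head=6 tape=ab_acb[a]   (p1,a)→(p2,_,left)
state=p2 head=5 tape=ab_ac[b]_
No transition is defined for (p2, b); M halts in state p2.

p2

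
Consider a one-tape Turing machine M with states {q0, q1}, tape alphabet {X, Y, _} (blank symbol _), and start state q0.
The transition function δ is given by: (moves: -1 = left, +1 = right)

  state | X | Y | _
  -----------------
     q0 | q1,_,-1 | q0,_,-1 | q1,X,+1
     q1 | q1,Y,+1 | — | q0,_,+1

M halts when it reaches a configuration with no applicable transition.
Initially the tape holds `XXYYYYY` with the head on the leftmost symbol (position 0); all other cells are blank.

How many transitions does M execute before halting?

4

q0 | _[X]XYYYYY   read X → write _, move -1, go to q1
q1 | [_]_XYYYYY   read _ → write _, move +1, go to q0
q0 | _[_]XYYYYY   read _ → write X, move +1, go to q1
q1 | _X[X]YYYYY   read X → write Y, move +1, go to q1
q1 | _XY[Y]YYYY
M halts after 4 transitions.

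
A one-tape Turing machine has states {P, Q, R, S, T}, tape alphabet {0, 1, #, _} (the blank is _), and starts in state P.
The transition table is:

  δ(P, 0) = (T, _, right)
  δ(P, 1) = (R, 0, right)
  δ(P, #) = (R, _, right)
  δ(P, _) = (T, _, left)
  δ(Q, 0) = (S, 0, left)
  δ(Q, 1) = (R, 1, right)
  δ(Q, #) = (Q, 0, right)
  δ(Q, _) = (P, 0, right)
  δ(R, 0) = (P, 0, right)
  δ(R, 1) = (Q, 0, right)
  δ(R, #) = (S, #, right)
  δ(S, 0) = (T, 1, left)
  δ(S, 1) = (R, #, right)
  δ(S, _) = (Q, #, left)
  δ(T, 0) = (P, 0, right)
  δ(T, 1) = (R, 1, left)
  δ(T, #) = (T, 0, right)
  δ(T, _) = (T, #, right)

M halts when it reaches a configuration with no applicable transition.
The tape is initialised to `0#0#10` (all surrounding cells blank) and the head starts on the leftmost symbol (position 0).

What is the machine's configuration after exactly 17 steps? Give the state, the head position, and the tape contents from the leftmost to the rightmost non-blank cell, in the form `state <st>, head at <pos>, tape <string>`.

state=P head=0 tape=[0]#0#10_   (P,0)→(T,_,right)
state=T head=1 tape=_[#]0#10_   (T,#)→(T,0,right)
state=T head=2 tape=_0[0]#10_   (T,0)→(P,0,right)
state=P head=3 tape=_00[#]10_   (P,#)→(R,_,right)
state=R head=4 tape=_00_[1]0_   (R,1)→(Q,0,right)
state=Q head=5 tape=_00_0[0]_   (Q,0)→(S,0,left)
state=S head=4 tape=_00_[0]0_   (S,0)→(T,1,left)
state=T head=3 tape=_00[_]10_   (T,_)→(T,#,right)
state=T head=4 tape=_00#[1]0_   (T,1)→(R,1,left)
state=R head=3 tape=_00[#]10_   (R,#)→(S,#,right)
state=S head=4 tape=_00#[1]0_   (S,1)→(R,#,right)
state=R head=5 tape=_00##[0]_   (R,0)→(P,0,right)
state=P head=6 tape=_00##0[_]   (P,_)→(T,_,left)
state=T head=5 tape=_00##[0]_   (T,0)→(P,0,right)
state=P head=6 tape=_00##0[_]   (P,_)→(T,_,left)
state=T head=5 tape=_00##[0]_   (T,0)→(P,0,right)
state=P head=6 tape=_00##0[_]   (P,_)→(T,_,left)
state=T head=5 tape=_00##[0]_
After 17 steps: state T, head at 5, tape 00##0.

state T, head at 5, tape 00##0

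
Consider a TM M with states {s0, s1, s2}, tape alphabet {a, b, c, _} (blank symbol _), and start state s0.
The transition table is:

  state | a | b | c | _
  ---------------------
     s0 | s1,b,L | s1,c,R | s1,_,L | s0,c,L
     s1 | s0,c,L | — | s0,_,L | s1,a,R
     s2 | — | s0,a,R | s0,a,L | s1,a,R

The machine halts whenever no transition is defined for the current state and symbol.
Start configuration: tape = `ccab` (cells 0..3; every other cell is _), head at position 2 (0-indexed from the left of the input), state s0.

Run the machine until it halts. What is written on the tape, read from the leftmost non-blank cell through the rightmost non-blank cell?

state=s0 head=2 tape=_cc[a]b   (s0,a)→(s1,b,L)
state=s1 head=1 tape=_c[c]bb   (s1,c)→(s0,_,L)
state=s0 head=0 tape=_[c]_bb   (s0,c)→(s1,_,L)
state=s1 head=-1 tape=[_]__bb   (s1,_)→(s1,a,R)
state=s1 head=0 tape=a[_]_bb   (s1,_)→(s1,a,R)
state=s1 head=1 tape=aa[_]bb   (s1,_)→(s1,a,R)
state=s1 head=2 tape=aaa[b]b
The non-blank tape span at halt is aaabb.

aaabb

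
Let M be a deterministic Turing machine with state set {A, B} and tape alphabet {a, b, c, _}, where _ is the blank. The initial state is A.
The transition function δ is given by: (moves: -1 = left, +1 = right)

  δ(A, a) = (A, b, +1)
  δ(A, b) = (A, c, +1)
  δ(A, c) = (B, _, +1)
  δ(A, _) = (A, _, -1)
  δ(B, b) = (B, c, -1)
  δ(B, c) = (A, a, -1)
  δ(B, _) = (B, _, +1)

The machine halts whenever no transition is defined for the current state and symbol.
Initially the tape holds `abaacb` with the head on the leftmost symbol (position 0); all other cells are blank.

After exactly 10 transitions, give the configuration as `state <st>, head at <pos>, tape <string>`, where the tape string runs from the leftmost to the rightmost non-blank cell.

state=A head=0 tape=[a]baacb   (A,a)→(A,b,+1)
state=A head=1 tape=b[b]aacb   (A,b)→(A,c,+1)
state=A head=2 tape=bc[a]acb   (A,a)→(A,b,+1)
state=A head=3 tape=bcb[a]cb   (A,a)→(A,b,+1)
state=A head=4 tape=bcbb[c]b   (A,c)→(B,_,+1)
state=B head=5 tape=bcbb_[b]   (B,b)→(B,c,-1)
state=B head=4 tape=bcbb[_]c   (B,_)→(B,_,+1)
state=B head=5 tape=bcbb_[c]   (B,c)→(A,a,-1)
state=A head=4 tape=bcbb[_]a   (A,_)→(A,_,-1)
state=A head=3 tape=bcb[b]_a   (A,b)→(A,c,+1)
state=A head=4 tape=bcbc[_]a
After 10 steps: state A, head at 4, tape bcbc_a.

state A, head at 4, tape bcbc_a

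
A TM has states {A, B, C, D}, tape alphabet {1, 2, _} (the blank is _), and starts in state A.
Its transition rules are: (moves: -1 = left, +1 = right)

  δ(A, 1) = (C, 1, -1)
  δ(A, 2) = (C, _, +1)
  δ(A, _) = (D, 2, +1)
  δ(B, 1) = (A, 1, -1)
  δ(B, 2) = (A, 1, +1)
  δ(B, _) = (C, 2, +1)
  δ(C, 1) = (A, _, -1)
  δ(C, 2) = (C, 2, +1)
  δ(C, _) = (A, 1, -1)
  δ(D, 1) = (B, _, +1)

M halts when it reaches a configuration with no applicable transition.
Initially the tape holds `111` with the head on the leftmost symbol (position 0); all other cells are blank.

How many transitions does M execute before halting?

state=A head=0 tape=__[1]11__   (A,1)→(C,1,-1)
state=C head=-1 tape=_[_]111__   (C,_)→(A,1,-1)
state=A head=-2 tape=[_]1111__   (A,_)→(D,2,+1)
state=D head=-1 tape=2[1]111__   (D,1)→(B,_,+1)
state=B head=0 tape=2_[1]11__   (B,1)→(A,1,-1)
state=A head=-1 tape=2[_]111__   (A,_)→(D,2,+1)
state=D head=0 tape=22[1]11__   (D,1)→(B,_,+1)
state=B head=1 tape=22_[1]1__   (B,1)→(A,1,-1)
state=A head=0 tape=22[_]11__   (A,_)→(D,2,+1)
state=D head=1 tape=222[1]1__   (D,1)→(B,_,+1)
state=B head=2 tape=222_[1]__   (B,1)→(A,1,-1)
state=A head=1 tape=222[_]1__   (A,_)→(D,2,+1)
state=D head=2 tape=2222[1]__   (D,1)→(B,_,+1)
state=B head=3 tape=2222_[_]_   (B,_)→(C,2,+1)
state=C head=4 tape=2222_2[_]   (C,_)→(A,1,-1)
state=A head=3 tape=2222_[2]1   (A,2)→(C,_,+1)
state=C head=4 tape=2222__[1]   (C,1)→(A,_,-1)
state=A head=3 tape=2222_[_]_   (A,_)→(D,2,+1)
state=D head=4 tape=2222_2[_]
M halts after 18 transitions.

18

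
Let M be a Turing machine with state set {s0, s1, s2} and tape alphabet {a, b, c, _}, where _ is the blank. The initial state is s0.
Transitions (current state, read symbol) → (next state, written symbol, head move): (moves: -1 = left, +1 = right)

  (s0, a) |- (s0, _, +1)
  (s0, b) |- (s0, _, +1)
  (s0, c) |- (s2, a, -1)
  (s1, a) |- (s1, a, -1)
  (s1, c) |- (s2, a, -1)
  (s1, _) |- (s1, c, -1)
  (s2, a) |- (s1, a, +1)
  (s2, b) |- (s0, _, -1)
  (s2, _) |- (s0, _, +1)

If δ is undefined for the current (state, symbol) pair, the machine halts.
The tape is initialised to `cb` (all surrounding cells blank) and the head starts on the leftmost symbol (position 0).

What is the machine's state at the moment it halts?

state=s0 head=0 tape=_[c]b_   (s0,c)→(s2,a,-1)
state=s2 head=-1 tape=[_]ab_   (s2,_)→(s0,_,+1)
state=s0 head=0 tape=_[a]b_   (s0,a)→(s0,_,+1)
state=s0 head=1 tape=__[b]_   (s0,b)→(s0,_,+1)
state=s0 head=2 tape=___[_]
No transition is defined for (s0, _); M halts in state s0.

s0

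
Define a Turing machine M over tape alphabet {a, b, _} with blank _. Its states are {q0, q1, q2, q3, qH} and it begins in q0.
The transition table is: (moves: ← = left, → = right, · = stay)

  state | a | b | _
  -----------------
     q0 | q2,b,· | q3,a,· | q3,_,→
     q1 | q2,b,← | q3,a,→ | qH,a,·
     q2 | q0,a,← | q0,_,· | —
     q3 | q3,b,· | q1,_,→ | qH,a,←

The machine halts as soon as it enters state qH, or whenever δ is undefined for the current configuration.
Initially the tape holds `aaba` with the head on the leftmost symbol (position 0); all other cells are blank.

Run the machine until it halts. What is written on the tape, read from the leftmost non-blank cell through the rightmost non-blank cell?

a_a

q0 | [a]aba_   read a → write b, move ·, go to q2
q2 | [b]aba_   read b → write _, move ·, go to q0
q0 | [_]aba_   read _ → write _, move →, go to q3
q3 | _[a]ba_   read a → write b, move ·, go to q3
q3 | _[b]ba_   read b → write _, move →, go to q1
q1 | __[b]a_   read b → write a, move →, go to q3
q3 | __a[a]_   read a → write b, move ·, go to q3
q3 | __a[b]_   read b → write _, move →, go to q1
q1 | __a_[_]   read _ → write a, move ·, go to qH
qH | __a_[a]
The non-blank tape span at halt is a_a.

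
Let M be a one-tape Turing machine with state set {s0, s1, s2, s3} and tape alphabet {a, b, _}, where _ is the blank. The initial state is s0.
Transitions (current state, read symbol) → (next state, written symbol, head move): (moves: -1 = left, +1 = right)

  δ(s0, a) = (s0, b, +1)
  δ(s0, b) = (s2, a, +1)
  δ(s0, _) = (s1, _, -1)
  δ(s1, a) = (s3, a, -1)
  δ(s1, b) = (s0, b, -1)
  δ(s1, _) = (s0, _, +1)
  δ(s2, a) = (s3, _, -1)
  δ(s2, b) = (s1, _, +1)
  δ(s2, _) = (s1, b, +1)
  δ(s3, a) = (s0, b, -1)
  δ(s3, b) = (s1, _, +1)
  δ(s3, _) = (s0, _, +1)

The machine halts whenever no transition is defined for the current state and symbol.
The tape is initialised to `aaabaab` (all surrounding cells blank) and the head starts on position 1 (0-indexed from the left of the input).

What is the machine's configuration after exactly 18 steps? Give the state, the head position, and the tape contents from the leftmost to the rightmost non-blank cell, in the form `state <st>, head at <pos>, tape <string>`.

state=s0 head=1 tape=a[a]abaab___   (s0,a)→(s0,b,+1)
state=s0 head=2 tape=ab[a]baab___   (s0,a)→(s0,b,+1)
state=s0 head=3 tape=abb[b]aab___   (s0,b)→(s2,a,+1)
state=s2 head=4 tape=abba[a]ab___   (s2,a)→(s3,_,-1)
state=s3 head=3 tape=abb[a]_ab___   (s3,a)→(s0,b,-1)
state=s0 head=2 tape=ab[b]b_ab___   (s0,b)→(s2,a,+1)
state=s2 head=3 tape=aba[b]_ab___   (s2,b)→(s1,_,+1)
state=s1 head=4 tape=aba_[_]ab___   (s1,_)→(s0,_,+1)
state=s0 head=5 tape=aba__[a]b___   (s0,a)→(s0,b,+1)
state=s0 head=6 tape=aba__b[b]___   (s0,b)→(s2,a,+1)
state=s2 head=7 tape=aba__ba[_]__   (s2,_)→(s1,b,+1)
state=s1 head=8 tape=aba__bab[_]_   (s1,_)→(s0,_,+1)
state=s0 head=9 tape=aba__bab_[_]   (s0,_)→(s1,_,-1)
state=s1 head=8 tape=aba__bab[_]_   (s1,_)→(s0,_,+1)
state=s0 head=9 tape=aba__bab_[_]   (s0,_)→(s1,_,-1)
state=s1 head=8 tape=aba__bab[_]_   (s1,_)→(s0,_,+1)
state=s0 head=9 tape=aba__bab_[_]   (s0,_)→(s1,_,-1)
state=s1 head=8 tape=aba__bab[_]_   (s1,_)→(s0,_,+1)
state=s0 head=9 tape=aba__bab_[_]
After 18 steps: state s0, head at 9, tape aba__bab.

state s0, head at 9, tape aba__bab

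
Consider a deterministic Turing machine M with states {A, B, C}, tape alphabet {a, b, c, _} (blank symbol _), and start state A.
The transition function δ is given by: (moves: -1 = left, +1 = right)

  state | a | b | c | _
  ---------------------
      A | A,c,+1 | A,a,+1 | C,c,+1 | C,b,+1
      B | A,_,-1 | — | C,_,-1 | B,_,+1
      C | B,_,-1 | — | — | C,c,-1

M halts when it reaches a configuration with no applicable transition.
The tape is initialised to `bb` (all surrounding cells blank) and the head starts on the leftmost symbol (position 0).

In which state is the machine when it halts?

state=A head=0 tape=[b]b__   (A,b)→(A,a,+1)
state=A head=1 tape=a[b]__   (A,b)→(A,a,+1)
state=A head=2 tape=aa[_]_   (A,_)→(C,b,+1)
state=C head=3 tape=aab[_]   (C,_)→(C,c,-1)
state=C head=2 tape=aa[b]c
No transition is defined for (C, b); M halts in state C.

C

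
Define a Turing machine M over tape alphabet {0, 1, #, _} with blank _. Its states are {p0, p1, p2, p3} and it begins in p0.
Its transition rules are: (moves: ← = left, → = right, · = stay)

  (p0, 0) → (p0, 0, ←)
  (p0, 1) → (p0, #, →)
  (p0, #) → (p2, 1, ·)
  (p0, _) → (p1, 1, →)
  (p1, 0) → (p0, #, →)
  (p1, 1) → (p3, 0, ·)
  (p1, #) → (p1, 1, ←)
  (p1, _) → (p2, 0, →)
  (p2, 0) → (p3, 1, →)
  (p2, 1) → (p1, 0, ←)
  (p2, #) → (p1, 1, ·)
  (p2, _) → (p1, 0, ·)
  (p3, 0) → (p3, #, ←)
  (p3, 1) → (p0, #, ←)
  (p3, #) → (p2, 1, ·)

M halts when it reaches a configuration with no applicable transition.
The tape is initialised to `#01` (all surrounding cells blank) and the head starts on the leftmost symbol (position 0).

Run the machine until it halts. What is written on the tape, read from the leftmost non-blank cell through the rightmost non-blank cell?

#10#1

state=p0 head=0 tape=___[#]01   (p0,#)→(p2,1,·)
state=p2 head=0 tape=___[1]01   (p2,1)→(p1,0,←)
state=p1 head=-1 tape=__[_]001   (p1,_)→(p2,0,→)
state=p2 head=0 tape=__0[0]01   (p2,0)→(p3,1,→)
state=p3 head=1 tape=__01[0]1   (p3,0)→(p3,#,←)
state=p3 head=0 tape=__0[1]#1   (p3,1)→(p0,#,←)
state=p0 head=-1 tape=__[0]##1   (p0,0)→(p0,0,←)
state=p0 head=-2 tape=_[_]0##1   (p0,_)→(p1,1,→)
state=p1 head=-1 tape=_1[0]##1   (p1,0)→(p0,#,→)
state=p0 head=0 tape=_1#[#]#1   (p0,#)→(p2,1,·)
state=p2 head=0 tape=_1#[1]#1   (p2,1)→(p1,0,←)
state=p1 head=-1 tape=_1[#]0#1   (p1,#)→(p1,1,←)
state=p1 head=-2 tape=_[1]10#1   (p1,1)→(p3,0,·)
state=p3 head=-2 tape=_[0]10#1   (p3,0)→(p3,#,←)
state=p3 head=-3 tape=[_]#10#1
The non-blank tape span at halt is #10#1.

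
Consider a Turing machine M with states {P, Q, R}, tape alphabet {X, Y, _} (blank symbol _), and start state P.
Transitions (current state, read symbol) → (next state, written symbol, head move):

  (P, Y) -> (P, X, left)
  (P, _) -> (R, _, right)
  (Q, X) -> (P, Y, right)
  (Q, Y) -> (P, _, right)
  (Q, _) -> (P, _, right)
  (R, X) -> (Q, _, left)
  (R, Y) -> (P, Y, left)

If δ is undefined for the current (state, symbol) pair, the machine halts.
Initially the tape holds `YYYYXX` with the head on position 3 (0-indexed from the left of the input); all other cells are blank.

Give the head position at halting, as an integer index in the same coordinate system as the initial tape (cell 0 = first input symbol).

6

P | _YYY[Y]XX_   read Y → write X, move left, go to P
P | _YY[Y]XXX_   read Y → write X, move left, go to P
P | _Y[Y]XXXX_   read Y → write X, move left, go to P
P | _[Y]XXXXX_   read Y → write X, move left, go to P
P | [_]XXXXXX_   read _ → write _, move right, go to R
R | _[X]XXXXX_   read X → write _, move left, go to Q
Q | [_]_XXXXX_   read _ → write _, move right, go to P
P | _[_]XXXXX_   read _ → write _, move right, go to R
R | __[X]XXXX_   read X → write _, move left, go to Q
Q | _[_]_XXXX_   read _ → write _, move right, go to P
P | __[_]XXXX_   read _ → write _, move right, go to R
R | ___[X]XXX_   read X → write _, move left, go to Q
Q | __[_]_XXX_   read _ → write _, move right, go to P
P | ___[_]XXX_   read _ → write _, move right, go to R
R | ____[X]XX_   read X → write _, move left, go to Q
Q | ___[_]_XX_   read _ → write _, move right, go to P
P | ____[_]XX_   read _ → write _, move right, go to R
R | _____[X]X_   read X → write _, move left, go to Q
Q | ____[_]_X_   read _ → write _, move right, go to P
P | _____[_]X_   read _ → write _, move right, go to R
R | ______[X]_   read X → write _, move left, go to Q
Q | _____[_]__   read _ → write _, move right, go to P
P | ______[_]_   read _ → write _, move right, go to R
R | _______[_]
At halt the head is at cell 6.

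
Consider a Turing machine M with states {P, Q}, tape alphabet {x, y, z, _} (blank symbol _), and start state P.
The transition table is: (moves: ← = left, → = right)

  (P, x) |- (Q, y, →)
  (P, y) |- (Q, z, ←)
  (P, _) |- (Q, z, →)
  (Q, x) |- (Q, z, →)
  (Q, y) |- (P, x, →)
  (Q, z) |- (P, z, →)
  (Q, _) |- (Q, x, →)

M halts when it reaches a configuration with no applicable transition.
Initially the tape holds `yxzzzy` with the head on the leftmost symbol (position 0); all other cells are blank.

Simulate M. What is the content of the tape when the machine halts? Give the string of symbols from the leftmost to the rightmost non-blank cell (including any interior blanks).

xzyzzzy

state=P head=0 tape=_[y]xzzzy   (P,y)→(Q,z,←)
state=Q head=-1 tape=[_]zxzzzy   (Q,_)→(Q,x,→)
state=Q head=0 tape=x[z]xzzzy   (Q,z)→(P,z,→)
state=P head=1 tape=xz[x]zzzy   (P,x)→(Q,y,→)
state=Q head=2 tape=xzy[z]zzy   (Q,z)→(P,z,→)
state=P head=3 tape=xzyz[z]zy
The non-blank tape span at halt is xzyzzzy.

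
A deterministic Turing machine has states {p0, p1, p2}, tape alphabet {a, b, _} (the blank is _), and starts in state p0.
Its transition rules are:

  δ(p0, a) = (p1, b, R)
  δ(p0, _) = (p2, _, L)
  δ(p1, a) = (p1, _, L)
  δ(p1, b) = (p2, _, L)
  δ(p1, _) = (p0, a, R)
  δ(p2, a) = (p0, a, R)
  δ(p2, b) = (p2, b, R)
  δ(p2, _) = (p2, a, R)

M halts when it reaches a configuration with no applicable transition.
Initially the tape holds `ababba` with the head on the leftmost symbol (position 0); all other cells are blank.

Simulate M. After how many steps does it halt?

5

p0 | [a]babba   read a → write b, move R, go to p1
p1 | b[b]abba   read b → write _, move L, go to p2
p2 | [b]_abba   read b → write b, move R, go to p2
p2 | b[_]abba   read _ → write a, move R, go to p2
p2 | ba[a]bba   read a → write a, move R, go to p0
p0 | baa[b]ba
M halts after 5 transitions.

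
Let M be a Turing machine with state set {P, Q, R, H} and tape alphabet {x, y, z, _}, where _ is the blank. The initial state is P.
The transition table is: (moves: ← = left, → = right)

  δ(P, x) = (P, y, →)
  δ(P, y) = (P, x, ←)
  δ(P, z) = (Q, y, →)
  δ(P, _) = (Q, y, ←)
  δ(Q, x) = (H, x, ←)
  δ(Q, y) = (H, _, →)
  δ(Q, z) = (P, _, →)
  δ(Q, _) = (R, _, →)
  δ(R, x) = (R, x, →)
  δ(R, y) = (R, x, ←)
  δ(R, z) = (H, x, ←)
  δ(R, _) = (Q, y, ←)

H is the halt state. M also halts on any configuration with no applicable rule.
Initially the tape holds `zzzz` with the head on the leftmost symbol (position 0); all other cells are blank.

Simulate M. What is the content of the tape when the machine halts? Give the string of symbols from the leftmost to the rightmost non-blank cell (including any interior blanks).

P | [z]zzz_   read z → write y, move →, go to Q
Q | y[z]zz_   read z → write _, move →, go to P
P | y_[z]z_   read z → write y, move →, go to Q
Q | y_y[z]_   read z → write _, move →, go to P
P | y_y_[_]   read _ → write y, move ←, go to Q
Q | y_y[_]y   read _ → write _, move →, go to R
R | y_y_[y]   read y → write x, move ←, go to R
R | y_y[_]x   read _ → write y, move ←, go to Q
Q | y_[y]yx   read y → write _, move →, go to H
H | y__[y]x
The non-blank tape span at halt is y__yx.

y__yx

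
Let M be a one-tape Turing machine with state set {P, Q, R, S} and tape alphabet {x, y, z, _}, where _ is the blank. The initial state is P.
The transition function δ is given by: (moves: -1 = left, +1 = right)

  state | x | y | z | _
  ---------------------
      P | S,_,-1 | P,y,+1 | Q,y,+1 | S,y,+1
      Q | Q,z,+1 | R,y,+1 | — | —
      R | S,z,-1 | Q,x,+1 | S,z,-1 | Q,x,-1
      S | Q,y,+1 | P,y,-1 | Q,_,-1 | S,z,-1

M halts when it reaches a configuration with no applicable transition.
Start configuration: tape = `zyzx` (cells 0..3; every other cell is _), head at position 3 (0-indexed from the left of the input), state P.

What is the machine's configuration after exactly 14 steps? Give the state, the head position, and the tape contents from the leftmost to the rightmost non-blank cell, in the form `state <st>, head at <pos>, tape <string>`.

P | zyz[x]   read x → write _, move -1, go to S
S | zy[z]_   read z → write _, move -1, go to Q
Q | z[y]__   read y → write y, move +1, go to R
R | zy[_]_   read _ → write x, move -1, go to Q
Q | z[y]x_   read y → write y, move +1, go to R
R | zy[x]_   read x → write z, move -1, go to S
S | z[y]z_   read y → write y, move -1, go to P
P | [z]yz_   read z → write y, move +1, go to Q
Q | y[y]z_   read y → write y, move +1, go to R
R | yy[z]_   read z → write z, move -1, go to S
S | y[y]z_   read y → write y, move -1, go to P
P | [y]yz_   read y → write y, move +1, go to P
P | y[y]z_   read y → write y, move +1, go to P
P | yy[z]_   read z → write y, move +1, go to Q
Q | yyy[_]
After 14 steps: state Q, head at 3, tape yyy.

state Q, head at 3, tape yyy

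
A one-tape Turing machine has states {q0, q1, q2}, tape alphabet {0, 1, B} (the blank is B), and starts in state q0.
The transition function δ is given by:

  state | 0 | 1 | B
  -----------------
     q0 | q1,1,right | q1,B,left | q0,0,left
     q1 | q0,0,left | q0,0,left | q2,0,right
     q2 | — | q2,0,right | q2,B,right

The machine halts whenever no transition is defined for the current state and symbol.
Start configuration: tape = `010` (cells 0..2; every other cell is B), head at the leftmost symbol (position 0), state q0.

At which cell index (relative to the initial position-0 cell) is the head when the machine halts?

q0 | B[0]10   read 0 → write 1, move right, go to q1
q1 | B1[1]0   read 1 → write 0, move left, go to q0
q0 | B[1]00   read 1 → write B, move left, go to q1
q1 | [B]B00   read B → write 0, move right, go to q2
q2 | 0[B]00   read B → write B, move right, go to q2
q2 | 0B[0]0
At halt the head is at cell 1.

1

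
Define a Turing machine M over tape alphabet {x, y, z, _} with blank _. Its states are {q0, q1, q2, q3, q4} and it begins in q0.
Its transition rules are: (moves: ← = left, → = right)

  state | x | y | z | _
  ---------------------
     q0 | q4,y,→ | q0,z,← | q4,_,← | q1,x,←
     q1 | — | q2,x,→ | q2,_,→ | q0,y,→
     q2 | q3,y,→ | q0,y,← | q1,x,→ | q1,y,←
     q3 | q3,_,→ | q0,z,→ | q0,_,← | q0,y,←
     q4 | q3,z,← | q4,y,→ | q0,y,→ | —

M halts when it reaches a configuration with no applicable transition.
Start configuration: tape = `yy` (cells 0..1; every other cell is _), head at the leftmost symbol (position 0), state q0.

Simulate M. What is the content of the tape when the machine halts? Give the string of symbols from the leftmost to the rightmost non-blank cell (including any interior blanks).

q0 | ____[y]y   read y → write z, move ←, go to q0
q0 | ___[_]zy   read _ → write x, move ←, go to q1
q1 | __[_]xzy   read _ → write y, move →, go to q0
q0 | __y[x]zy   read x → write y, move →, go to q4
q4 | __yy[z]y   read z → write y, move →, go to q0
q0 | __yyy[y]   read y → write z, move ←, go to q0
q0 | __yy[y]z   read y → write z, move ←, go to q0
q0 | __y[y]zz   read y → write z, move ←, go to q0
q0 | __[y]zzz   read y → write z, move ←, go to q0
q0 | _[_]zzzz   read _ → write x, move ←, go to q1
q1 | [_]xzzzz   read _ → write y, move →, go to q0
q0 | y[x]zzzz   read x → write y, move →, go to q4
q4 | yy[z]zzz   read z → write y, move →, go to q0
q0 | yyy[z]zz   read z → write _, move ←, go to q4
q4 | yy[y]_zz   read y → write y, move →, go to q4
q4 | yyy[_]zz
The non-blank tape span at halt is yyy_zz.

yyy_zz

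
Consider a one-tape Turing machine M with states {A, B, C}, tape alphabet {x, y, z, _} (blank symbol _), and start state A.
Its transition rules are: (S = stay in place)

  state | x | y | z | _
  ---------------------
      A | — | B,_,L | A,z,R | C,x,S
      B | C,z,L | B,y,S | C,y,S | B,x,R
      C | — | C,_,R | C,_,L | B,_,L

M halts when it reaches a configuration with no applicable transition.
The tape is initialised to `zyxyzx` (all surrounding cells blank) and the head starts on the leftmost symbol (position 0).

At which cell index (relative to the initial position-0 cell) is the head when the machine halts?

A | [z]yxyzx   read z → write z, move R, go to A
A | z[y]xyzx   read y → write _, move L, go to B
B | [z]_xyzx   read z → write y, move S, go to C
C | [y]_xyzx   read y → write _, move R, go to C
C | _[_]xyzx   read _ → write _, move L, go to B
B | [_]_xyzx   read _ → write x, move R, go to B
B | x[_]xyzx   read _ → write x, move R, go to B
B | xx[x]yzx   read x → write z, move L, go to C
C | x[x]zyzx
At halt the head is at cell 1.

1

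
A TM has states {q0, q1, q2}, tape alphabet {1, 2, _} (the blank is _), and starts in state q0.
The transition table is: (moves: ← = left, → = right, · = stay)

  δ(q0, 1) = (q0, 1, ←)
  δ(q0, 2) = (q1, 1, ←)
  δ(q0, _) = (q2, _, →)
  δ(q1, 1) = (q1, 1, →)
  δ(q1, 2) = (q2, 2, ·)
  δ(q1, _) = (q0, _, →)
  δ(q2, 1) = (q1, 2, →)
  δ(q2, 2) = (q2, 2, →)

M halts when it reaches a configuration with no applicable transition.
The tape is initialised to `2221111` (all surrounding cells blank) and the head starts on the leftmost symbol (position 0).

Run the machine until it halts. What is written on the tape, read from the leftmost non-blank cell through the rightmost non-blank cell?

state=q0 head=0 tape=_[2]221111___   (q0,2)→(q1,1,←)
state=q1 head=-1 tape=[_]1221111___   (q1,_)→(q0,_,→)
state=q0 head=0 tape=_[1]221111___   (q0,1)→(q0,1,←)
state=q0 head=-1 tape=[_]1221111___   (q0,_)→(q2,_,→)
state=q2 head=0 tape=_[1]221111___   (q2,1)→(q1,2,→)
state=q1 head=1 tape=_2[2]21111___   (q1,2)→(q2,2,·)
state=q2 head=1 tape=_2[2]21111___   (q2,2)→(q2,2,→)
state=q2 head=2 tape=_22[2]1111___   (q2,2)→(q2,2,→)
state=q2 head=3 tape=_222[1]111___   (q2,1)→(q1,2,→)
state=q1 head=4 tape=_2222[1]11___   (q1,1)→(q1,1,→)
state=q1 head=5 tape=_22221[1]1___   (q1,1)→(q1,1,→)
state=q1 head=6 tape=_222211[1]___   (q1,1)→(q1,1,→)
state=q1 head=7 tape=_2222111[_]__   (q1,_)→(q0,_,→)
state=q0 head=8 tape=_2222111_[_]_   (q0,_)→(q2,_,→)
state=q2 head=9 tape=_2222111__[_]
The non-blank tape span at halt is 2222111.

2222111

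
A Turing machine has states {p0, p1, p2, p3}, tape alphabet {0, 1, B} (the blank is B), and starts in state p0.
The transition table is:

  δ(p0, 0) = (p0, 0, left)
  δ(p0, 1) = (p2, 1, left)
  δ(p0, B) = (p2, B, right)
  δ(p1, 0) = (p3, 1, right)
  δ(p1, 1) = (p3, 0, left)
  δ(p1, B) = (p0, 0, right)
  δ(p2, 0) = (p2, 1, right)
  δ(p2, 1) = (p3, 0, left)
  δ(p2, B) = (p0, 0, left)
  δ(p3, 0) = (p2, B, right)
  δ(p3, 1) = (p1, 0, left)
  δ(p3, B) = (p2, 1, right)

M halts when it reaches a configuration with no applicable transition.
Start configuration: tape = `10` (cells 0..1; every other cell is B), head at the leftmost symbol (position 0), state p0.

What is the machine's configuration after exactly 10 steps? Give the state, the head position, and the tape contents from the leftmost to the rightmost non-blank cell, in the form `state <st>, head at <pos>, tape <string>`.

state p2, head at -2, tape 0000

state=p0 head=0 tape=BBB[1]0   (p0,1)→(p2,1,left)
state=p2 head=-1 tape=BB[B]10   (p2,B)→(p0,0,left)
state=p0 head=-2 tape=B[B]010   (p0,B)→(p2,B,right)
state=p2 head=-1 tape=BB[0]10   (p2,0)→(p2,1,right)
state=p2 head=0 tape=BB1[1]0   (p2,1)→(p3,0,left)
state=p3 head=-1 tape=BB[1]00   (p3,1)→(p1,0,left)
state=p1 head=-2 tape=B[B]000   (p1,B)→(p0,0,right)
state=p0 head=-1 tape=B0[0]00   (p0,0)→(p0,0,left)
state=p0 head=-2 tape=B[0]000   (p0,0)→(p0,0,left)
state=p0 head=-3 tape=[B]0000   (p0,B)→(p2,B,right)
state=p2 head=-2 tape=B[0]000
After 10 steps: state p2, head at -2, tape 0000.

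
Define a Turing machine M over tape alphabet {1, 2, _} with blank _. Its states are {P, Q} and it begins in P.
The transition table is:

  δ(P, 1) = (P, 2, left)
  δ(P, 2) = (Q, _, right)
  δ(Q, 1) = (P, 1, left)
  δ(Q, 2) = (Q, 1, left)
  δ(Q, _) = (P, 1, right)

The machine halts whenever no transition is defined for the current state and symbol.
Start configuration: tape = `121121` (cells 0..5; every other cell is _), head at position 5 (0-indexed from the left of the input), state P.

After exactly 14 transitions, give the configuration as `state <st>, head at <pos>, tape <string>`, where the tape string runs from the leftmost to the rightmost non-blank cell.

state=P head=5 tape=_12112[1]   (P,1)→(P,2,left)
state=P head=4 tape=_1211[2]2   (P,2)→(Q,_,right)
state=Q head=5 tape=_1211_[2]   (Q,2)→(Q,1,left)
state=Q head=4 tape=_1211[_]1   (Q,_)→(P,1,right)
state=P head=5 tape=_12111[1]   (P,1)→(P,2,left)
state=P head=4 tape=_1211[1]2   (P,1)→(P,2,left)
state=P head=3 tape=_121[1]22   (P,1)→(P,2,left)
state=P head=2 tape=_12[1]222   (P,1)→(P,2,left)
state=P head=1 tape=_1[2]2222   (P,2)→(Q,_,right)
state=Q head=2 tape=_1_[2]222   (Q,2)→(Q,1,left)
state=Q head=1 tape=_1[_]1222   (Q,_)→(P,1,right)
state=P head=2 tape=_11[1]222   (P,1)→(P,2,left)
state=P head=1 tape=_1[1]2222   (P,1)→(P,2,left)
state=P head=0 tape=_[1]22222   (P,1)→(P,2,left)
state=P head=-1 tape=[_]222222
After 14 steps: state P, head at -1, tape 222222.

state P, head at -1, tape 222222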